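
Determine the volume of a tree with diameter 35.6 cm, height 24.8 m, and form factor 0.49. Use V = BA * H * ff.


(D/200)^2 = (35.6/200)^2 = 0.178^2 = 0.031684
BA = 3.141593 * 0.031684 = 0.0995382 m^2
V = 0.0995382 * 24.8 * 0.49 = 1.20959 ≈ 1.210 m^3

1.210 m^3


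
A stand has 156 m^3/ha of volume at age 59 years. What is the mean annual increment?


MAI = 156 / 59 = 2.6441 ≈ 2.64 m^3/ha/yr

2.64 m^3/ha/yr


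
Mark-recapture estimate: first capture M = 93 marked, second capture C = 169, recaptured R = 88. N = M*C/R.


N = M * C / R = 93 * 169 / 88 = 15717 / 88 = 178.60 ≈ 179

179 individuals


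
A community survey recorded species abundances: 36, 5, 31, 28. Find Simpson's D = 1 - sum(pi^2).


Total N = 36 + 5 + 31 + 28 = 100
Per-species terms:
  p = 36/100 = 0.360000; p^2 = 0.360000^2 = 0.129600
  p = 5/100 = 0.050000; p^2 = 0.050000^2 = 0.002500
  p = 31/100 = 0.310000; p^2 = 0.310000^2 = 0.096100
  p = 28/100 = 0.280000; p^2 = 0.280000^2 = 0.078400
sum(p^2) = 0.129600 + 0.002500 + 0.096100 + 0.078400 = 0.306600
D = 1 - 0.306600 = 0.693400 ≈ 0.6934

0.6934


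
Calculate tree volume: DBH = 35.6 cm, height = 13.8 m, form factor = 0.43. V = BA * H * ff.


(D/200)^2 = (35.6/200)^2 = 0.178^2 = 0.031684
BA = 3.141593 * 0.031684 = 0.0995382 m^2
V = 0.0995382 * 13.8 * 0.43 = 0.590660 ≈ 0.591 m^3

0.591 m^3


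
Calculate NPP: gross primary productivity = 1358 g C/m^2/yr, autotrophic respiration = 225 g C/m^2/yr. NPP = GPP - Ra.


NPP = GPP - Ra = 1358 - 225 = 1133 g C/m^2/yr

1133 g C/m^2/yr


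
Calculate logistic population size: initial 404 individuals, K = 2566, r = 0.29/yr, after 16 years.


(K - N0)/N0 = (2566 - 404)/404 = 2162/404 = 5.35149
r*t = 0.29 * 16 = 4.64; exp(-4.64) = 0.00965770
5.35149 * 0.00965770 = 0.0516831
1 + 0.0516831 = 1.05168
N = 2566 / 1.05168 = 2439.91 ≈ 2440

2440


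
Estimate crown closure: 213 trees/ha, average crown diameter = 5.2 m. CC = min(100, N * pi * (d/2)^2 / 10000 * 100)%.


(d/2)^2 = (5.2/2)^2 = 2.6^2 = 6.76
Crown area = 3.141593 * 6.76 = 21.2372 m^2
N * area / 10000 * 100 = 213 * 21.2372 / 10000 * 100 = 45.2352
CC = min(100, 45.2352) = 45.2352 ≈ 45.2%

45.2%


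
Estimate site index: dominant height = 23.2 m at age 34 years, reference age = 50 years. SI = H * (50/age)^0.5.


50/34 = 1.47059
(1.47059)^0.5 = 1.21268
SI = 23.2 * 1.21268 = 28.1342 ≈ 28.1 m

28.1 m


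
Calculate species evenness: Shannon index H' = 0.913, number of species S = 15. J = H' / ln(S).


ln(15) = 2.70805
J = H' / ln(S) = 0.913 / 2.70805 = 0.337143 ≈ 0.3371

0.3371


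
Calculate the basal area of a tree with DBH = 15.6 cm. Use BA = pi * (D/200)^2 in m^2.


D/200 = 15.6/200 = 0.078 m
(D/200)^2 = 0.078^2 = 0.006084
BA = 3.141593 * 0.006084 = 0.0191135 ≈ 0.0191 m^2

0.0191 m^2


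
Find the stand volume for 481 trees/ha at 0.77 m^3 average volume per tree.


V_stand = 481 * 0.77 = 370.37 ≈ 370.4 m^3/ha

370.4 m^3/ha


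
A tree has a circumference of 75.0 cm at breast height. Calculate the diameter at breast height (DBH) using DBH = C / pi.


DBH = C / pi = 75.0 / 3.141593 = 23.8732 ≈ 23.87 cm

23.87 cm


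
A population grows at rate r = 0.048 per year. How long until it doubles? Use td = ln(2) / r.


td = ln(2) / 0.048 = 0.693147 / 0.048 = 14.4406 ≈ 14.4 years

14.4 years


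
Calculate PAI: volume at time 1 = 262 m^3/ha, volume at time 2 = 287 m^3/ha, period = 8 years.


PAI = (V2 - V1) / period = (287 - 262) / 8 = 25 / 8 = 3.1250 ≈ 3.13 m^3/ha/yr

3.13 m^3/ha/yr


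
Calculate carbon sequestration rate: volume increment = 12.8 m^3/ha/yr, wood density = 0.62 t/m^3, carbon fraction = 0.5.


C = 12.8 * 0.62 * 0.5 = 3.968 ≈ 3.97 t C/ha/yr

3.97 t C/ha/yr


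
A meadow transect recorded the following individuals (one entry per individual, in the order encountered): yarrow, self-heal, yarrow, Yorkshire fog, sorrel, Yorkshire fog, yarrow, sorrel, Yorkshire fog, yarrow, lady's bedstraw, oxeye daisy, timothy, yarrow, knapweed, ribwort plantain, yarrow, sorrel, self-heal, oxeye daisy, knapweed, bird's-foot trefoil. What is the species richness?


Total individuals logged = 22
Distinct species (count of individuals): yarrow (6), self-heal (2), Yorkshire fog (3), sorrel (3), lady's bedstraw (1), oxeye daisy (2), timothy (1), knapweed (2), ribwort plantain (1), bird's-foot trefoil (1)
Species richness = number of distinct species = 10

10


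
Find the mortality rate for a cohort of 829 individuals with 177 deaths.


Mortality rate = 177 / 829 = 0.213510 ≈ 0.2135

0.2135


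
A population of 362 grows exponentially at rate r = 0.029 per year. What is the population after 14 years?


r*t = 0.029 * 14 = 0.406
exp(0.406) = 1.50080
N = 362 * 1.50080 = 543.290 ≈ 543

543


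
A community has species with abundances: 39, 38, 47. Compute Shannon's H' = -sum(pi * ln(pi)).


Total N = 39 + 38 + 47 = 124
Per-species terms:
  p = 39/124 = 0.314516; ln(p) = -1.156720; p*ln(p) = 0.314516 * (-1.156720) = -0.363807
  p = 38/124 = 0.306452; ln(p) = -1.182694; p*ln(p) = 0.306452 * (-1.182694) = -0.362439
  p = 47/124 = 0.379032; ln(p) = -0.970135; p*ln(p) = 0.379032 * (-0.970135) = -0.367712
sum(p*ln(p)) = (-0.363807) + (-0.362439) + (-0.367712) = -1.093958
H' = -(-1.093958) = 1.093958 ≈ 1.0940

1.0940


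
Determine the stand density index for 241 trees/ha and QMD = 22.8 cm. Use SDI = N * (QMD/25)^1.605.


QMD/25 = 22.8/25 = 0.912
(0.912)^1.605 = exp(1.605 * ln(0.912)) = exp(1.605 * (-0.0921153)) = exp(-0.147845) = 0.862565
SDI = 241 * 0.862565 = 207.878 ≈ 208

208


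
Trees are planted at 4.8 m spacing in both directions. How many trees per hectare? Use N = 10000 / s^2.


N = 10000 / 4.8^2 = 10000 / 23.04 = 434.028 ≈ 434 trees/ha

434 trees/ha


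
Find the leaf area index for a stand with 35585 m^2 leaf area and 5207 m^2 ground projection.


LAI = 35585 / 5207 = 6.8341 ≈ 6.83

6.83


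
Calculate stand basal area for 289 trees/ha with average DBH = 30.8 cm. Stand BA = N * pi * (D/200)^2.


(D/200)^2 = (30.8/200)^2 = 0.154^2 = 0.023716
Individual BA = 3.141593 * 0.023716 = 0.0745060 m^2
Stand BA = 289 * 0.0745060 = 21.5322 ≈ 21.53 m^2/ha

21.53 m^2/ha


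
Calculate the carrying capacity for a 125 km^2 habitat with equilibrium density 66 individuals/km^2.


K = 66 * 125 = 8250 individuals

8250 individuals


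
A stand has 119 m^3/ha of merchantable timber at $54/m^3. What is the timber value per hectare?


Value = 119 * 54 = $6426/ha

$6426/ha


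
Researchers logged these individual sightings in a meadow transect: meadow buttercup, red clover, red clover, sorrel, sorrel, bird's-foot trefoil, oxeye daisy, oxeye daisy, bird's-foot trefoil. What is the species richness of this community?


Total individuals logged = 9
Distinct species (count of individuals): meadow buttercup (1), red clover (2), sorrel (2), bird's-foot trefoil (2), oxeye daisy (2)
Species richness = number of distinct species = 5

5


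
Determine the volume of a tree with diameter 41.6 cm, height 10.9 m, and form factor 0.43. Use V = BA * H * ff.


(D/200)^2 = (41.6/200)^2 = 0.208^2 = 0.043264
BA = 3.141593 * 0.043264 = 0.135918 m^2
V = 0.135918 * 10.9 * 0.43 = 0.637048 ≈ 0.637 m^3

0.637 m^3


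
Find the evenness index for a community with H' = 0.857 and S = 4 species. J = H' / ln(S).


ln(4) = 1.38629
J = H' / ln(S) = 0.857 / 1.38629 = 0.618197 ≈ 0.6182

0.6182


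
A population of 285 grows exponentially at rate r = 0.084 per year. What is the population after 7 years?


r*t = 0.084 * 7 = 0.588
exp(0.588) = 1.80038
N = 285 * 1.80038 = 513.108 ≈ 513

513


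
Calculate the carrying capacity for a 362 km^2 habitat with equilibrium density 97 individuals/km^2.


K = 97 * 362 = 35114 individuals

35114 individuals


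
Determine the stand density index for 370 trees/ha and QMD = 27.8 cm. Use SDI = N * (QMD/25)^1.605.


QMD/25 = 27.8/25 = 1.112
(1.112)^1.605 = exp(1.605 * ln(1.112)) = exp(1.605 * 0.106160) = exp(0.170387) = 1.18576
SDI = 370 * 1.18576 = 438.731 ≈ 439

439


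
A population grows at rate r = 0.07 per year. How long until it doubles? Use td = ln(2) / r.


td = ln(2) / 0.07 = 0.693147 / 0.07 = 9.90210 ≈ 9.9 years

9.9 years


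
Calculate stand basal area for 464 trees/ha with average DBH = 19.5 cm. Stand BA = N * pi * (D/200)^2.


(D/200)^2 = (19.5/200)^2 = 0.0975^2 = 0.00950625
Individual BA = 3.141593 * 0.00950625 = 0.0298648 m^2
Stand BA = 464 * 0.0298648 = 13.8573 ≈ 13.86 m^2/ha

13.86 m^2/ha


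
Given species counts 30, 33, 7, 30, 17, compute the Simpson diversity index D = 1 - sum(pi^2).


Total N = 30 + 33 + 7 + 30 + 17 = 117
Per-species terms:
  p = 30/117 = 0.256410; p^2 = 0.256410^2 = 0.065746
  p = 33/117 = 0.282051; p^2 = 0.282051^2 = 0.079553
  p = 7/117 = 0.059829; p^2 = 0.059829^2 = 0.003580
  p = 30/117 = 0.256410; p^2 = 0.256410^2 = 0.065746
  p = 17/117 = 0.145299; p^2 = 0.145299^2 = 0.021112
sum(p^2) = 0.065746 + 0.079553 + 0.003580 + 0.065746 + 0.021112 = 0.235737
D = 1 - 0.235737 = 0.764263 ≈ 0.7643

0.7643


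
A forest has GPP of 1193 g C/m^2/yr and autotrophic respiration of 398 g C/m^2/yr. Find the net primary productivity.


NPP = GPP - Ra = 1193 - 398 = 795 g C/m^2/yr

795 g C/m^2/yr


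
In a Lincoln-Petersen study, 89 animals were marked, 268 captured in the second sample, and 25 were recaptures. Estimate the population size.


N = M * C / R = 89 * 268 / 25 = 23852 / 25 = 954.08 ≈ 954

954 individuals


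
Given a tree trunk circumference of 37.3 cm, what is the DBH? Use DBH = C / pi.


DBH = C / pi = 37.3 / 3.141593 = 11.8730 ≈ 11.87 cm

11.87 cm


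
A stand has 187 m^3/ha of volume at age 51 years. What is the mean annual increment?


MAI = 187 / 51 = 3.6667 ≈ 3.67 m^3/ha/yr

3.67 m^3/ha/yr


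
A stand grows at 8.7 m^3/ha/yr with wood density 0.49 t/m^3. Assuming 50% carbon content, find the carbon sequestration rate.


C = 8.7 * 0.49 * 0.5 = 2.1315 ≈ 2.13 t C/ha/yr

2.13 t C/ha/yr


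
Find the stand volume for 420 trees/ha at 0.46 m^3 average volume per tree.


V_stand = 420 * 0.46 = 193.2 m^3/ha

193.2 m^3/ha


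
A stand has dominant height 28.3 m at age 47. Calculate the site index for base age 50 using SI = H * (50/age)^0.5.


50/47 = 1.06383
(1.06383)^0.5 = 1.03142
SI = 28.3 * 1.03142 = 29.1892 ≈ 29.2 m

29.2 m


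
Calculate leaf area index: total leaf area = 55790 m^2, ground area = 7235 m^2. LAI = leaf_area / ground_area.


LAI = 55790 / 7235 = 7.7111 ≈ 7.71

7.71


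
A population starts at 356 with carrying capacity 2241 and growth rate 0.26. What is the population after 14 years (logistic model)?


(K - N0)/N0 = (2241 - 356)/356 = 1885/356 = 5.29494
r*t = 0.26 * 14 = 3.64; exp(-3.64) = 0.0262523
5.29494 * 0.0262523 = 0.139004
1 + 0.139004 = 1.13900
N = 2241 / 1.13900 = 1967.52 ≈ 1968

1968


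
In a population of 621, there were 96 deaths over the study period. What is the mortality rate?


Mortality rate = 96 / 621 = 0.154589 ≈ 0.1546

0.1546


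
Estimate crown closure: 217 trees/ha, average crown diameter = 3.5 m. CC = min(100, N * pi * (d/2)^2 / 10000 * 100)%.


(d/2)^2 = (3.5/2)^2 = 1.75^2 = 3.0625
Crown area = 3.141593 * 3.0625 = 9.62113 m^2
N * area / 10000 * 100 = 217 * 9.62113 / 10000 * 100 = 20.8779
CC = min(100, 20.8779) = 20.8779 ≈ 20.9%

20.9%


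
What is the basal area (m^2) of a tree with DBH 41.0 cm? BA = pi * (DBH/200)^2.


D/200 = 41.0/200 = 0.205 m
(D/200)^2 = 0.205^2 = 0.042025
BA = 3.141593 * 0.042025 = 0.132025 ≈ 0.1320 m^2

0.1320 m^2


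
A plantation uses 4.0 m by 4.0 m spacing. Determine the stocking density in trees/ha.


N = 10000 / 4.0^2 = 10000 / 16 = 625.000 ≈ 625 trees/ha

625 trees/ha


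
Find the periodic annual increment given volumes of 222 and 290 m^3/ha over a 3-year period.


PAI = (V2 - V1) / period = (290 - 222) / 3 = 68 / 3 = 22.6667 ≈ 22.67 m^3/ha/yr

22.67 m^3/ha/yr


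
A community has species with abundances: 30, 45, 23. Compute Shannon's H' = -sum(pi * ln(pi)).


Total N = 30 + 45 + 23 = 98
Per-species terms:
  p = 30/98 = 0.306122; ln(p) = -1.183772; p*ln(p) = 0.306122 * (-1.183772) = -0.362379
  p = 45/98 = 0.459184; ln(p) = -0.778304; p*ln(p) = 0.459184 * (-0.778304) = -0.357385
  p = 23/98 = 0.234694; ln(p) = -1.449473; p*ln(p) = 0.234694 * (-1.449473) = -0.340183
sum(p*ln(p)) = (-0.362379) + (-0.357385) + (-0.340183) = -1.059947
H' = -(-1.059947) = 1.059947 ≈ 1.0599

1.0599


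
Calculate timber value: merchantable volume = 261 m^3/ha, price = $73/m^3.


Value = 261 * 73 = $19053/ha

$19053/ha


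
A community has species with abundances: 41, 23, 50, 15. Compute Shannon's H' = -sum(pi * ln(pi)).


Total N = 41 + 23 + 50 + 15 = 129
Per-species terms:
  p = 41/129 = 0.317829; ln(p) = -1.146242; p*ln(p) = 0.317829 * (-1.146242) = -0.364309
  p = 23/129 = 0.178295; ln(p) = -1.724316; p*ln(p) = 0.178295 * (-1.724316) = -0.307437
  p = 50/129 = 0.387597; ln(p) = -0.947789; p*ln(p) = 0.387597 * (-0.947789) = -0.367360
  p = 15/129 = 0.116279; ln(p) = -2.151763; p*ln(p) = 0.116279 * (-2.151763) = -0.250205
sum(p*ln(p)) = (-0.364309) + (-0.307437) + (-0.367360) + (-0.250205) = -1.289311
H' = -(-1.289311) = 1.289311 ≈ 1.2893

1.2893


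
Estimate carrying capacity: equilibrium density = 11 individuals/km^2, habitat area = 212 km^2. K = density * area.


K = 11 * 212 = 2332 individuals

2332 individuals


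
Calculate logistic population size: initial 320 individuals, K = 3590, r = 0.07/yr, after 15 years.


(K - N0)/N0 = (3590 - 320)/320 = 3270/320 = 10.2188
r*t = 0.07 * 15 = 1.05; exp(-1.05) = 0.349938
10.2188 * 0.349938 = 3.57595
1 + 3.57595 = 4.57595
N = 3590 / 4.57595 = 784.537 ≈ 785

785


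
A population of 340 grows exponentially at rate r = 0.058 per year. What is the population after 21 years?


r*t = 0.058 * 21 = 1.218
exp(1.218) = 3.38042
N = 340 * 3.38042 = 1149.34 ≈ 1149

1149


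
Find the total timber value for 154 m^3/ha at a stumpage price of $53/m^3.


Value = 154 * 53 = $8162/ha

$8162/ha


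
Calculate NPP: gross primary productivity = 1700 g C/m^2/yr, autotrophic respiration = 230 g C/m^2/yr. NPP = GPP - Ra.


NPP = GPP - Ra = 1700 - 230 = 1470 g C/m^2/yr

1470 g C/m^2/yr


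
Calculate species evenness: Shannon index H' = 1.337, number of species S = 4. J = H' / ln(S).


ln(4) = 1.38629
J = H' / ln(S) = 1.337 / 1.38629 = 0.964445 ≈ 0.9644

0.9644


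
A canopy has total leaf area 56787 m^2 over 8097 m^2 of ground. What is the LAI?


LAI = 56787 / 8097 = 7.0133 ≈ 7.01

7.01


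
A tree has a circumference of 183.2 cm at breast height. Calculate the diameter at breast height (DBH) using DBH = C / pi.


DBH = C / pi = 183.2 / 3.141593 = 58.3144 ≈ 58.31 cm

58.31 cm


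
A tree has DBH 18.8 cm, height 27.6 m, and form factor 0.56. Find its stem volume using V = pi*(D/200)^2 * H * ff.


(D/200)^2 = (18.8/200)^2 = 0.094^2 = 0.008836
BA = 3.141593 * 0.008836 = 0.0277591 m^2
V = 0.0277591 * 27.6 * 0.56 = 0.429045 ≈ 0.429 m^3

0.429 m^3


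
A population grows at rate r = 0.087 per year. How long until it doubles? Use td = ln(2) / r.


td = ln(2) / 0.087 = 0.693147 / 0.087 = 7.96721 ≈ 8.0 years

8.0 years


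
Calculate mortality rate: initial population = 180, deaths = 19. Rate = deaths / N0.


Mortality rate = 19 / 180 = 0.105556 ≈ 0.1056

0.1056


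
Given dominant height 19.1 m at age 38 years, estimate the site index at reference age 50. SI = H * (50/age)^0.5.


50/38 = 1.31579
(1.31579)^0.5 = 1.14708
SI = 19.1 * 1.14708 = 21.9092 ≈ 21.9 m

21.9 m


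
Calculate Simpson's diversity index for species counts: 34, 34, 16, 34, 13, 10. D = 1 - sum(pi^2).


Total N = 34 + 34 + 16 + 34 + 13 + 10 = 141
Per-species terms:
  p = 34/141 = 0.241135; p^2 = 0.241135^2 = 0.058146
  p = 34/141 = 0.241135; p^2 = 0.241135^2 = 0.058146
  p = 16/141 = 0.113475; p^2 = 0.113475^2 = 0.012877
  p = 34/141 = 0.241135; p^2 = 0.241135^2 = 0.058146
  p = 13/141 = 0.092199; p^2 = 0.092199^2 = 0.008501
  p = 10/141 = 0.070922; p^2 = 0.070922^2 = 0.005030
sum(p^2) = 0.058146 + 0.058146 + 0.012877 + 0.058146 + 0.008501 + 0.005030 = 0.200846
D = 1 - 0.200846 = 0.799154 ≈ 0.7992

0.7992


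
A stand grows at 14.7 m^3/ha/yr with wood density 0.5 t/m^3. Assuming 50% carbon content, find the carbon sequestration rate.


C = 14.7 * 0.5 * 0.5 = 3.675 ≈ 3.68 t C/ha/yr

3.68 t C/ha/yr


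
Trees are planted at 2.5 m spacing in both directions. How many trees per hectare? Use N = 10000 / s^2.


N = 10000 / 2.5^2 = 10000 / 6.25 = 1600.00 ≈ 1600 trees/ha

1600 trees/ha


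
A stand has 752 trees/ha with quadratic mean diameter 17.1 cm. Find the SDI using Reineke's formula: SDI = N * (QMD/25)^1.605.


QMD/25 = 17.1/25 = 0.684
(0.684)^1.605 = exp(1.605 * ln(0.684)) = exp(1.605 * (-0.379797)) = exp(-0.609574) = 0.543582
SDI = 752 * 0.543582 = 408.774 ≈ 409

409


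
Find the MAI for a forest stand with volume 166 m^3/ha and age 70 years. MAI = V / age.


MAI = 166 / 70 = 2.3714 ≈ 2.37 m^3/ha/yr

2.37 m^3/ha/yr


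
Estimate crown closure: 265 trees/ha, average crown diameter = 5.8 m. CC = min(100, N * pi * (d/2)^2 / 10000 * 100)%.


(d/2)^2 = (5.8/2)^2 = 2.9^2 = 8.41
Crown area = 3.141593 * 8.41 = 26.4208 m^2
N * area / 10000 * 100 = 265 * 26.4208 / 10000 * 100 = 70.0151
CC = min(100, 70.0151) = 70.0151 ≈ 70.0%

70.0%


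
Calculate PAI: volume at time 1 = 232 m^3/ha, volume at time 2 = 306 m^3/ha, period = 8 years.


PAI = (V2 - V1) / period = (306 - 232) / 8 = 74 / 8 = 9.25 m^3/ha/yr

9.25 m^3/ha/yr


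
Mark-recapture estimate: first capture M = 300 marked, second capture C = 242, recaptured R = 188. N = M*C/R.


N = M * C / R = 300 * 242 / 188 = 72600 / 188 = 386.17 ≈ 386

386 individuals


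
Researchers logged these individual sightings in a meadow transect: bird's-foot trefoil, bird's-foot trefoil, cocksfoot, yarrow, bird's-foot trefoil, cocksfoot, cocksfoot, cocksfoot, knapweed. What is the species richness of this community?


Total individuals logged = 9
Distinct species (count of individuals): bird's-foot trefoil (3), cocksfoot (4), yarrow (1), knapweed (1)
Species richness = number of distinct species = 4

4


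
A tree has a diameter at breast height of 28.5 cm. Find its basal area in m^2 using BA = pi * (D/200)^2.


D/200 = 28.5/200 = 0.1425 m
(D/200)^2 = 0.1425^2 = 0.02030625
BA = 3.141593 * 0.02030625 = 0.0637940 ≈ 0.0638 m^2

0.0638 m^2


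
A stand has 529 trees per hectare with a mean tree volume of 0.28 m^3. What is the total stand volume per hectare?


V_stand = 529 * 0.28 = 148.12 ≈ 148.1 m^3/ha

148.1 m^3/ha


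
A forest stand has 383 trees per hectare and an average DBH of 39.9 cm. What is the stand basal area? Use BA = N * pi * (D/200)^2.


(D/200)^2 = (39.9/200)^2 = 0.1995^2 = 0.03980025
Individual BA = 3.141593 * 0.03980025 = 0.125036 m^2
Stand BA = 383 * 0.125036 = 47.8888 ≈ 47.89 m^2/ha

47.89 m^2/ha


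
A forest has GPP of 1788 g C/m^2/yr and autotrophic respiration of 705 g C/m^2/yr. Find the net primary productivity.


NPP = GPP - Ra = 1788 - 705 = 1083 g C/m^2/yr

1083 g C/m^2/yr


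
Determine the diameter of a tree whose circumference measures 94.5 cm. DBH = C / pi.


DBH = C / pi = 94.5 / 3.141593 = 30.0803 ≈ 30.08 cm

30.08 cm


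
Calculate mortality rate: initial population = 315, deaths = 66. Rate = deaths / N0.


Mortality rate = 66 / 315 = 0.209524 ≈ 0.2095

0.2095


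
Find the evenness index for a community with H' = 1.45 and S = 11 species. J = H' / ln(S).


ln(11) = 2.39790
J = H' / ln(S) = 1.45 / 2.39790 = 0.604696 ≈ 0.6047

0.6047


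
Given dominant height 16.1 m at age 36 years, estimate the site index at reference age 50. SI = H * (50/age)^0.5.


50/36 = 1.38889
(1.38889)^0.5 = 1.17851
SI = 16.1 * 1.17851 = 18.9740 ≈ 19.0 m

19.0 m


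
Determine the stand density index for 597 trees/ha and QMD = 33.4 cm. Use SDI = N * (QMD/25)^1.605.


QMD/25 = 33.4/25 = 1.336
(1.336)^1.605 = exp(1.605 * ln(1.336)) = exp(1.605 * 0.289680) = exp(0.464936) = 1.59191
SDI = 597 * 1.59191 = 950.370 ≈ 950

950


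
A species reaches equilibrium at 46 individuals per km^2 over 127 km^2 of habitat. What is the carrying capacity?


K = 46 * 127 = 5842 individuals

5842 individuals


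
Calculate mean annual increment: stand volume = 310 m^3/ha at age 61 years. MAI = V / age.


MAI = 310 / 61 = 5.0820 ≈ 5.08 m^3/ha/yr

5.08 m^3/ha/yr


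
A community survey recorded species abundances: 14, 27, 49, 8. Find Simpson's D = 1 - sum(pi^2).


Total N = 14 + 27 + 49 + 8 = 98
Per-species terms:
  p = 14/98 = 0.142857; p^2 = 0.142857^2 = 0.020408
  p = 27/98 = 0.275510; p^2 = 0.275510^2 = 0.075906
  p = 49/98 = 0.500000; p^2 = 0.500000^2 = 0.250000
  p = 8/98 = 0.081633; p^2 = 0.081633^2 = 0.006664
sum(p^2) = 0.020408 + 0.075906 + 0.250000 + 0.006664 = 0.352978
D = 1 - 0.352978 = 0.647022 ≈ 0.6470

0.6470


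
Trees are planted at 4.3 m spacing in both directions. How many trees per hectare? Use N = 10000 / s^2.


N = 10000 / 4.3^2 = 10000 / 18.49 = 540.833 ≈ 541 trees/ha

541 trees/ha


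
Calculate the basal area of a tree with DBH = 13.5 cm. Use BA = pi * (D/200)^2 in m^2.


D/200 = 13.5/200 = 0.0675 m
(D/200)^2 = 0.0675^2 = 0.00455625
BA = 3.141593 * 0.00455625 = 0.0143139 ≈ 0.0143 m^2

0.0143 m^2


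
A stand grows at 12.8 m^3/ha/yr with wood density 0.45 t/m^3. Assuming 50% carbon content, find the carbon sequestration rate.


C = 12.8 * 0.45 * 0.5 = 2.88 t C/ha/yr

2.88 t C/ha/yr


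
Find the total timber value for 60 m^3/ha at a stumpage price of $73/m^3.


Value = 60 * 73 = $4380/ha

$4380/ha


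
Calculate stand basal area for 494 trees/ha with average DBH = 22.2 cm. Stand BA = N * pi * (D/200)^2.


(D/200)^2 = (22.2/200)^2 = 0.111^2 = 0.012321
Individual BA = 3.141593 * 0.012321 = 0.0387076 m^2
Stand BA = 494 * 0.0387076 = 19.1216 ≈ 19.12 m^2/ha

19.12 m^2/ha


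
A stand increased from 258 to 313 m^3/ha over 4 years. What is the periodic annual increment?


PAI = (V2 - V1) / period = (313 - 258) / 4 = 55 / 4 = 13.75 m^3/ha/yr

13.75 m^3/ha/yr


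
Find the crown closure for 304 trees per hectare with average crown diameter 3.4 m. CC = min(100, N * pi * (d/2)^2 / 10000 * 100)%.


(d/2)^2 = (3.4/2)^2 = 1.7^2 = 2.89
Crown area = 3.141593 * 2.89 = 9.07920 m^2
N * area / 10000 * 100 = 304 * 9.07920 / 10000 * 100 = 27.6008
CC = min(100, 27.6008) = 27.6008 ≈ 27.6%

27.6%


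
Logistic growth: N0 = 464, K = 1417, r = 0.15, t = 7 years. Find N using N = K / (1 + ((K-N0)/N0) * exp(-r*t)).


(K - N0)/N0 = (1417 - 464)/464 = 953/464 = 2.05388
r*t = 0.15 * 7 = 1.05; exp(-1.05) = 0.349938
2.05388 * 0.349938 = 0.718731
1 + 0.718731 = 1.71873
N = 1417 / 1.71873 = 824.446 ≈ 824

824


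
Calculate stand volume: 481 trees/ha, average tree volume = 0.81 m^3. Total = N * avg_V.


V_stand = 481 * 0.81 = 389.61 ≈ 389.6 m^3/ha

389.6 m^3/ha


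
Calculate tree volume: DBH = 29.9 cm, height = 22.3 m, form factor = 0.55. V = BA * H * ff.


(D/200)^2 = (29.9/200)^2 = 0.1495^2 = 0.02235025
BA = 3.141593 * 0.02235025 = 0.0702154 m^2
V = 0.0702154 * 22.3 * 0.55 = 0.861192 ≈ 0.861 m^3

0.861 m^3


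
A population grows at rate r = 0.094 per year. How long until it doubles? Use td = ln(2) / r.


td = ln(2) / 0.094 = 0.693147 / 0.094 = 7.37390 ≈ 7.4 years

7.4 years


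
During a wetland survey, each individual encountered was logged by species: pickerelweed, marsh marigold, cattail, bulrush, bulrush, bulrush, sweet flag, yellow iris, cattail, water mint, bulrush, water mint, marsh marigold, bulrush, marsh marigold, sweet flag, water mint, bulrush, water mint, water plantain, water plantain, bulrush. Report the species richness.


Total individuals logged = 22
Distinct species (count of individuals): pickerelweed (1), marsh marigold (3), cattail (2), bulrush (7), sweet flag (2), yellow iris (1), water mint (4), water plantain (2)
Species richness = number of distinct species = 8

8


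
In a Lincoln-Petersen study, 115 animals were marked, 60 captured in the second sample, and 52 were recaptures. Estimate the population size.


N = M * C / R = 115 * 60 / 52 = 6900 / 52 = 132.69 ≈ 133

133 individuals


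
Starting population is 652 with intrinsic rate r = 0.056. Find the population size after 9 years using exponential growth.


r*t = 0.056 * 9 = 0.504
exp(0.504) = 1.65533
N = 652 * 1.65533 = 1079.28 ≈ 1079

1079


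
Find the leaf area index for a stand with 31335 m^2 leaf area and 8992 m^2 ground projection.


LAI = 31335 / 8992 = 3.4848 ≈ 3.48

3.48


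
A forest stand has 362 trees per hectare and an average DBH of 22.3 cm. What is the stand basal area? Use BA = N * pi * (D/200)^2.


(D/200)^2 = (22.3/200)^2 = 0.1115^2 = 0.01243225
Individual BA = 3.141593 * 0.01243225 = 0.0390571 m^2
Stand BA = 362 * 0.0390571 = 14.1387 ≈ 14.14 m^2/ha

14.14 m^2/ha


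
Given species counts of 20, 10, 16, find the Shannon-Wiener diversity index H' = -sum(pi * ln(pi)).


Total N = 20 + 10 + 16 = 46
Per-species terms:
  p = 20/46 = 0.434783; ln(p) = -0.832908; p*ln(p) = 0.434783 * (-0.832908) = -0.362134
  p = 10/46 = 0.217391; ln(p) = -1.526058; p*ln(p) = 0.217391 * (-1.526058) = -0.331751
  p = 16/46 = 0.347826; ln(p) = -1.056053; p*ln(p) = 0.347826 * (-1.056053) = -0.367323
sum(p*ln(p)) = (-0.362134) + (-0.331751) + (-0.367323) = -1.061208
H' = -(-1.061208) = 1.061208 ≈ 1.0612

1.0612


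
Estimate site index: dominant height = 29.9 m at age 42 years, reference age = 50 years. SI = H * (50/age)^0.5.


50/42 = 1.19048
(1.19048)^0.5 = 1.09109
SI = 29.9 * 1.09109 = 32.6236 ≈ 32.6 m

32.6 m


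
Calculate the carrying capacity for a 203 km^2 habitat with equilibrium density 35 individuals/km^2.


K = 35 * 203 = 7105 individuals

7105 individuals


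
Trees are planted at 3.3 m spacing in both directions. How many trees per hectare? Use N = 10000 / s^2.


N = 10000 / 3.3^2 = 10000 / 10.89 = 918.274 ≈ 918 trees/ha

918 trees/ha


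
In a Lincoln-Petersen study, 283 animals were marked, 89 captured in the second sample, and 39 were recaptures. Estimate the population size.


N = M * C / R = 283 * 89 / 39 = 25187 / 39 = 645.82 ≈ 646

646 individuals


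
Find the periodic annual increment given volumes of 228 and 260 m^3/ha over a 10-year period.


PAI = (V2 - V1) / period = (260 - 228) / 10 = 32 / 10 = 3.20 m^3/ha/yr

3.20 m^3/ha/yr


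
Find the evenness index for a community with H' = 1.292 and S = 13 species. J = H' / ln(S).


ln(13) = 2.56495
J = H' / ln(S) = 1.292 / 2.56495 = 0.503714 ≈ 0.5037

0.5037


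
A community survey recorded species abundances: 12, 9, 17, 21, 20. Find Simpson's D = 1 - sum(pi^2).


Total N = 12 + 9 + 17 + 21 + 20 = 79
Per-species terms:
  p = 12/79 = 0.151899; p^2 = 0.151899^2 = 0.023073
  p = 9/79 = 0.113924; p^2 = 0.113924^2 = 0.012979
  p = 17/79 = 0.215190; p^2 = 0.215190^2 = 0.046307
  p = 21/79 = 0.265823; p^2 = 0.265823^2 = 0.070662
  p = 20/79 = 0.253165; p^2 = 0.253165^2 = 0.064093
sum(p^2) = 0.023073 + 0.012979 + 0.046307 + 0.070662 + 0.064093 = 0.217114
D = 1 - 0.217114 = 0.782886 ≈ 0.7829

0.7829


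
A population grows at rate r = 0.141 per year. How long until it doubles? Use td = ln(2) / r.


td = ln(2) / 0.141 = 0.693147 / 0.141 = 4.91594 ≈ 4.9 years

4.9 years


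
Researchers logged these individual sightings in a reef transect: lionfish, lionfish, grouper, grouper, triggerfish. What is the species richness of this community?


Total individuals logged = 5
Distinct species (count of individuals): lionfish (2), grouper (2), triggerfish (1)
Species richness = number of distinct species = 3

3


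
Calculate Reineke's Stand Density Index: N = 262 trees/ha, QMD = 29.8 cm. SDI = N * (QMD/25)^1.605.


QMD/25 = 29.8/25 = 1.192
(1.192)^1.605 = exp(1.605 * ln(1.192)) = exp(1.605 * 0.175633) = exp(0.281891) = 1.32563
SDI = 262 * 1.32563 = 347.315 ≈ 347

347


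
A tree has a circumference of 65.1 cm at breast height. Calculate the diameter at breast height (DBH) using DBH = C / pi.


DBH = C / pi = 65.1 / 3.141593 = 20.7220 ≈ 20.72 cm

20.72 cm


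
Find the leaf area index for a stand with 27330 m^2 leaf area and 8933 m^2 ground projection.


LAI = 27330 / 8933 = 3.0594 ≈ 3.06

3.06


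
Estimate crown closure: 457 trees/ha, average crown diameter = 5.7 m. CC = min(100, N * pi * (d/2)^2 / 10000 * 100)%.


(d/2)^2 = (5.7/2)^2 = 2.85^2 = 8.1225
Crown area = 3.141593 * 8.1225 = 25.5176 m^2
N * area / 10000 * 100 = 457 * 25.5176 / 10000 * 100 = 116.615
CC = min(100, 116.615) = 100%

100%


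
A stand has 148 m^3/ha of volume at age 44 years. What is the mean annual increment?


MAI = 148 / 44 = 3.3636 ≈ 3.36 m^3/ha/yr

3.36 m^3/ha/yr


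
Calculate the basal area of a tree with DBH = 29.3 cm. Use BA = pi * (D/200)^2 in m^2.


D/200 = 29.3/200 = 0.1465 m
(D/200)^2 = 0.1465^2 = 0.02146225
BA = 3.141593 * 0.02146225 = 0.0674257 ≈ 0.0674 m^2

0.0674 m^2


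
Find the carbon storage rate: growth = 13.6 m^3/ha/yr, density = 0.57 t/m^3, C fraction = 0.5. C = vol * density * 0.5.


C = 13.6 * 0.57 * 0.5 = 3.876 ≈ 3.88 t C/ha/yr

3.88 t C/ha/yr


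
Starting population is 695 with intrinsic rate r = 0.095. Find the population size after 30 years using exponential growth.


r*t = 0.095 * 30 = 2.85
exp(2.85) = 17.2878
N = 695 * 17.2878 = 12015.0 ≈ 12015

12015


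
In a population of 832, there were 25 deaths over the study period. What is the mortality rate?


Mortality rate = 25 / 832 = 0.030048 ≈ 0.0300

0.0300


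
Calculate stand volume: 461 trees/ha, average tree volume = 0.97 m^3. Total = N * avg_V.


V_stand = 461 * 0.97 = 447.17 ≈ 447.2 m^3/ha

447.2 m^3/ha


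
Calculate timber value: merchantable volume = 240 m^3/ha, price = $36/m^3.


Value = 240 * 36 = $8640/ha

$8640/ha


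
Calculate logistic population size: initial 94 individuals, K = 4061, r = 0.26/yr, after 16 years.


(K - N0)/N0 = (4061 - 94)/94 = 3967/94 = 42.2021
r*t = 0.26 * 16 = 4.16; exp(-4.16) = 0.0156076
42.2021 * 0.0156076 = 0.658673
1 + 0.658673 = 1.65867
N = 4061 / 1.65867 = 2448.35 ≈ 2448

2448


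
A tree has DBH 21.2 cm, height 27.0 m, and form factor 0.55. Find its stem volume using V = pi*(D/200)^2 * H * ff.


(D/200)^2 = (21.2/200)^2 = 0.106^2 = 0.011236
BA = 3.141593 * 0.011236 = 0.0352989 m^2
V = 0.0352989 * 27.0 * 0.55 = 0.524189 ≈ 0.524 m^3

0.524 m^3


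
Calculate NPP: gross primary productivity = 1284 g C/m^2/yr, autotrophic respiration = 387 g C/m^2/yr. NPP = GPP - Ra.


NPP = GPP - Ra = 1284 - 387 = 897 g C/m^2/yr

897 g C/m^2/yr


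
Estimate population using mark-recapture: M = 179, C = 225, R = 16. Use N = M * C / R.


N = M * C / R = 179 * 225 / 16 = 40275 / 16 = 2517.19 ≈ 2517

2517 individuals


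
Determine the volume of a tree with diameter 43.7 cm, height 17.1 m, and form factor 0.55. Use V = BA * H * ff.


(D/200)^2 = (43.7/200)^2 = 0.2185^2 = 0.04774225
BA = 3.141593 * 0.04774225 = 0.149987 m^2
V = 0.149987 * 17.1 * 0.55 = 1.41063 ≈ 1.411 m^3

1.411 m^3


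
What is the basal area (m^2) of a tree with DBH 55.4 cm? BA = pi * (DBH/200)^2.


D/200 = 55.4/200 = 0.277 m
(D/200)^2 = 0.277^2 = 0.076729
BA = 3.141593 * 0.076729 = 0.241051 ≈ 0.2411 m^2

0.2411 m^2


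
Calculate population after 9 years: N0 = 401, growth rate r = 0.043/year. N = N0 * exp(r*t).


r*t = 0.043 * 9 = 0.387
exp(0.387) = 1.47256
N = 401 * 1.47256 = 590.497 ≈ 590

590


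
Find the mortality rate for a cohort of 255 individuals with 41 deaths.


Mortality rate = 41 / 255 = 0.160784 ≈ 0.1608

0.1608


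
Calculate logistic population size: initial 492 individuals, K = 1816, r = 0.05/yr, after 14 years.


(K - N0)/N0 = (1816 - 492)/492 = 1324/492 = 2.69106
r*t = 0.05 * 14 = 0.7; exp(-0.7) = 0.496585
2.69106 * 0.496585 = 1.33634
1 + 1.33634 = 2.33634
N = 1816 / 2.33634 = 777.284 ≈ 777

777


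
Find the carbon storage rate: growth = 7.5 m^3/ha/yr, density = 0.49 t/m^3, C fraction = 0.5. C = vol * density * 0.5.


C = 7.5 * 0.49 * 0.5 = 1.8375 ≈ 1.84 t C/ha/yr

1.84 t C/ha/yr


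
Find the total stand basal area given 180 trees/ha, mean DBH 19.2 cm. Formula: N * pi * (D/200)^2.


(D/200)^2 = (19.2/200)^2 = 0.096^2 = 0.009216
Individual BA = 3.141593 * 0.009216 = 0.0289529 m^2
Stand BA = 180 * 0.0289529 = 5.21152 ≈ 5.21 m^2/ha

5.21 m^2/ha


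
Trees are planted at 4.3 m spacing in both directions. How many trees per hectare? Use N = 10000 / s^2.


N = 10000 / 4.3^2 = 10000 / 18.49 = 540.833 ≈ 541 trees/ha

541 trees/ha


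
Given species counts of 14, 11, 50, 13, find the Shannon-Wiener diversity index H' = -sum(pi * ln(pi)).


Total N = 14 + 11 + 50 + 13 = 88
Per-species terms:
  p = 14/88 = 0.159091; ln(p) = -1.838279; p*ln(p) = 0.159091 * (-1.838279) = -0.292454
  p = 11/88 = 0.125000; ln(p) = -2.079442; p*ln(p) = 0.125000 * (-2.079442) = -0.259930
  p = 50/88 = 0.568182; ln(p) = -0.565313; p*ln(p) = 0.568182 * (-0.565313) = -0.321201
  p = 13/88 = 0.147727; ln(p) = -1.912389; p*ln(p) = 0.147727 * (-1.912389) = -0.282511
sum(p*ln(p)) = (-0.292454) + (-0.259930) + (-0.321201) + (-0.282511) = -1.156096
H' = -(-1.156096) = 1.156096 ≈ 1.1561

1.1561


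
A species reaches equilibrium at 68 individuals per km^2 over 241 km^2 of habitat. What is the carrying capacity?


K = 68 * 241 = 16388 individuals

16388 individuals


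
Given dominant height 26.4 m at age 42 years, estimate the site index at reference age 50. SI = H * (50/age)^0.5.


50/42 = 1.19048
(1.19048)^0.5 = 1.09109
SI = 26.4 * 1.09109 = 28.8048 ≈ 28.8 m

28.8 m


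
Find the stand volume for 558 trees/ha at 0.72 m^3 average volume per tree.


V_stand = 558 * 0.72 = 401.76 ≈ 401.8 m^3/ha

401.8 m^3/ha


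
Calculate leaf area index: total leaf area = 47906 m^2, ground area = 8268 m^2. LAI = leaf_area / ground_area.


LAI = 47906 / 8268 = 5.7941 ≈ 5.79

5.79


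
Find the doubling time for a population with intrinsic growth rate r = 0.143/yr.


td = ln(2) / 0.143 = 0.693147 / 0.143 = 4.84718 ≈ 4.8 years

4.8 years


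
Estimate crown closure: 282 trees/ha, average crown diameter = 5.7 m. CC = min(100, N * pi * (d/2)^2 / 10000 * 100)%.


(d/2)^2 = (5.7/2)^2 = 2.85^2 = 8.1225
Crown area = 3.141593 * 8.1225 = 25.5176 m^2
N * area / 10000 * 100 = 282 * 25.5176 / 10000 * 100 = 71.9596
CC = min(100, 71.9596) = 71.9596 ≈ 72.0%

72.0%


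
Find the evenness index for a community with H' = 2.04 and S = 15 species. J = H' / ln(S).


ln(15) = 2.70805
J = H' / ln(S) = 2.04 / 2.70805 = 0.753310 ≈ 0.7533

0.7533


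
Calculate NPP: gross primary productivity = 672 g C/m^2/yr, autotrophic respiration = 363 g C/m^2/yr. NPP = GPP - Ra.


NPP = GPP - Ra = 672 - 363 = 309 g C/m^2/yr

309 g C/m^2/yr


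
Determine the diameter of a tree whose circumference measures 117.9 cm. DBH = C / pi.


DBH = C / pi = 117.9 / 3.141593 = 37.5287 ≈ 37.53 cm

37.53 cm


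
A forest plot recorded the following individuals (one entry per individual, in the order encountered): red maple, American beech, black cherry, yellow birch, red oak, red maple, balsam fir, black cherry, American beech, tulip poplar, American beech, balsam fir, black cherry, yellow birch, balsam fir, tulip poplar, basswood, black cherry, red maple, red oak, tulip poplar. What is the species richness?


Total individuals logged = 21
Distinct species (count of individuals): red maple (3), American beech (3), black cherry (4), yellow birch (2), red oak (2), balsam fir (3), tulip poplar (3), basswood (1)
Species richness = number of distinct species = 8

8


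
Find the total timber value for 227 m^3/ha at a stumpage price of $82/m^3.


Value = 227 * 82 = $18614/ha

$18614/ha


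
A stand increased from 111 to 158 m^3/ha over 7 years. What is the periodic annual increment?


PAI = (V2 - V1) / period = (158 - 111) / 7 = 47 / 7 = 6.7143 ≈ 6.71 m^3/ha/yr

6.71 m^3/ha/yr


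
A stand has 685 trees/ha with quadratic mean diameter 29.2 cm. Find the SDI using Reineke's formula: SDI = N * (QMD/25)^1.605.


QMD/25 = 29.2/25 = 1.168
(1.168)^1.605 = exp(1.605 * ln(1.168)) = exp(1.605 * 0.155293) = exp(0.249245) = 1.28306
SDI = 685 * 1.28306 = 878.896 ≈ 879

879


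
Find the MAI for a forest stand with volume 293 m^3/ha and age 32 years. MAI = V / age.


MAI = 293 / 32 = 9.1563 ≈ 9.16 m^3/ha/yr

9.16 m^3/ha/yr


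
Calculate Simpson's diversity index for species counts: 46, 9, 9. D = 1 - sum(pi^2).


Total N = 46 + 9 + 9 = 64
Per-species terms:
  p = 46/64 = 0.718750; p^2 = 0.718750^2 = 0.516602
  p = 9/64 = 0.140625; p^2 = 0.140625^2 = 0.019775
  p = 9/64 = 0.140625; p^2 = 0.140625^2 = 0.019775
sum(p^2) = 0.516602 + 0.019775 + 0.019775 = 0.556152
D = 1 - 0.556152 = 0.443848 ≈ 0.4438

0.4438


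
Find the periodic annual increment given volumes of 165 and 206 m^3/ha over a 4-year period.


PAI = (V2 - V1) / period = (206 - 165) / 4 = 41 / 4 = 10.25 m^3/ha/yr

10.25 m^3/ha/yr


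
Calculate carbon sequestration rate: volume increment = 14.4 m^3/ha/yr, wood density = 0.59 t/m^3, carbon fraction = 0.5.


C = 14.4 * 0.59 * 0.5 = 4.248 ≈ 4.25 t C/ha/yr

4.25 t C/ha/yr


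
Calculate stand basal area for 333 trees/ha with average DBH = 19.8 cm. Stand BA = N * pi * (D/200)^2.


(D/200)^2 = (19.8/200)^2 = 0.099^2 = 0.009801
Individual BA = 3.141593 * 0.009801 = 0.0307908 m^2
Stand BA = 333 * 0.0307908 = 10.2533 ≈ 10.25 m^2/ha

10.25 m^2/ha


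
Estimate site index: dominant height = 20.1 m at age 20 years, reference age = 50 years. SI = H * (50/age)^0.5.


50/20 = 2.50000
(2.50000)^0.5 = 1.58114
SI = 20.1 * 1.58114 = 31.7809 ≈ 31.8 m

31.8 m


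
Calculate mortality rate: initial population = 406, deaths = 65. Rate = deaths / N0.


Mortality rate = 65 / 406 = 0.160099 ≈ 0.1601

0.1601


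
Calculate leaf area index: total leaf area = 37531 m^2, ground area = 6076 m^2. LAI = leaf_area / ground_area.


LAI = 37531 / 6076 = 6.1769 ≈ 6.18

6.18


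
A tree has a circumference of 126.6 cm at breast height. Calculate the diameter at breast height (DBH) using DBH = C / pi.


DBH = C / pi = 126.6 / 3.141593 = 40.2980 ≈ 40.30 cm

40.30 cm


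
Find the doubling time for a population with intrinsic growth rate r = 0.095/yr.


td = ln(2) / 0.095 = 0.693147 / 0.095 = 7.29628 ≈ 7.3 years

7.3 years


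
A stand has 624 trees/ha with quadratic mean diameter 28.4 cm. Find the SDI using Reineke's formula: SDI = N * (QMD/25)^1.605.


QMD/25 = 28.4/25 = 1.136
(1.136)^1.605 = exp(1.605 * ln(1.136)) = exp(1.605 * 0.127513) = exp(0.204658) = 1.22711
SDI = 624 * 1.22711 = 765.717 ≈ 766

766


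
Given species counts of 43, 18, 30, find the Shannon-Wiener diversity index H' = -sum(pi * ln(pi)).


Total N = 43 + 18 + 30 = 91
Per-species terms:
  p = 43/91 = 0.472527; ln(p) = -0.749660; p*ln(p) = 0.472527 * (-0.749660) = -0.354235
  p = 18/91 = 0.197802; ln(p) = -1.620489; p*ln(p) = 0.197802 * (-1.620489) = -0.320536
  p = 30/91 = 0.329670; ln(p) = -1.109663; p*ln(p) = 0.329670 * (-1.109663) = -0.365823
sum(p*ln(p)) = (-0.354235) + (-0.320536) + (-0.365823) = -1.040594
H' = -(-1.040594) = 1.040594 ≈ 1.0406

1.0406


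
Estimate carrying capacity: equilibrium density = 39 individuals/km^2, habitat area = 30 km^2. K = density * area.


K = 39 * 30 = 1170 individuals

1170 individuals


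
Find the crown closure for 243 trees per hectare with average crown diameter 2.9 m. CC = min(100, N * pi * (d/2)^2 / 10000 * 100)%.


(d/2)^2 = (2.9/2)^2 = 1.45^2 = 2.1025
Crown area = 3.141593 * 2.1025 = 6.60520 m^2
N * area / 10000 * 100 = 243 * 6.60520 / 10000 * 100 = 16.0506
CC = min(100, 16.0506) = 16.0506 ≈ 16.1%

16.1%
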